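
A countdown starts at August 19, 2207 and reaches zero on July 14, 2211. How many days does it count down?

Aug 19, 2207 → Aug 19, 2208: 366 days (Feb 29, 2208 is in that span).
Aug 19, 2208 → Aug 19, 2209: 365 days.
Aug 19, 2209 → Aug 19, 2210: 365 days.
Aug 19, 2210 → Sep 19, 2210: 31 days (August has 31).
Sep 19, 2210 → Oct 19, 2210: 30 days (September has 30).
Oct 19, 2210 → Nov 19, 2210: 31 days (October has 31).
Nov 19, 2210 → Dec 19, 2210: 30 days (November has 30).
Dec 19, 2210 → Jan 19, 2211: 31 days (December has 31).
Jan 19, 2211 → Feb 19, 2211: 31 days (January has 31).
Feb 19, 2211 → Mar 19, 2211: 28 days (February has 28).
Mar 19, 2211 → Apr 19, 2211: 31 days (March has 31).
Apr 19, 2211 → May 19, 2211: 30 days (April has 30).
May 19, 2211 → Jun 19, 2211: 31 days (May has 31).
Jun 19, 2211 → Jul 14, 2211: 25 days.
Total: 1425 days.

1425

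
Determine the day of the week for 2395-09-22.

Friday

Doomsday rule: the anchor day for the 2300s is Wednesday. For year 95: 95÷12 = 7 r 11, and 11÷4 = 2, so 7+11+2 = 20.
Wednesday + 20 ≡ Tuesday — that's 2395's doomsday.
In September the doomsday date is Sep 5.
Sep 22 is 17 days after Sep 5; 17 mod 7 = 3, so Tuesday + 3 = Friday.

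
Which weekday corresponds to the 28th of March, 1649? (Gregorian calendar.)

Sunday

Doomsday rule: the anchor day for the 1600s is Tuesday. For year 49: 49÷12 = 4 r 1, and 1÷4 = 0, so 4+1+0 = 5.
Tuesday + 5 ≡ Sunday — that's 1649's doomsday.
In March the doomsday date is Mar 14.
Mar 28 is 14 days after Mar 14; 14 mod 7 = 0, so Sunday + 0 = Sunday.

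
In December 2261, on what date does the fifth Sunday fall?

December 29, 2261

December 1, 2261 is a Sunday.
The first Sunday is therefore December 1 (same day).
The fifth Sunday is 1 + 4×7 = December 29.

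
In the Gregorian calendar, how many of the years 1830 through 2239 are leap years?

99

Multiples of 4 in [1830,2239]: 102.
Of those, multiples of 100: 4 (not leap unless ÷400).
Multiples of 400: 1.
Leap years = 102 − 4 + 1 = 99.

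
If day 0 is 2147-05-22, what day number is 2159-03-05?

4305

May 22, 2147 → May 22, 2148: 366 days (Feb 29, 2148 is in that span).
May 22, 2148 → May 22, 2149: 365 days.
May 22, 2149 → May 22, 2150: 365 days.
May 22, 2150 → May 22, 2151: 365 days.
May 22, 2151 → May 22, 2152: 366 days (Feb 29, 2152 is in that span).
May 22, 2152 → May 22, 2153: 365 days.
May 22, 2153 → May 22, 2154: 365 days.
May 22, 2154 → May 22, 2155: 365 days.
May 22, 2155 → May 22, 2156: 366 days (Feb 29, 2156 is in that span).
May 22, 2156 → May 22, 2157: 365 days.
May 22, 2157 → May 22, 2158: 365 days.
May 22, 2158 → Jun 22, 2158: 31 days (May has 31).
Jun 22, 2158 → Jul 22, 2158: 30 days (June has 30).
Jul 22, 2158 → Aug 22, 2158: 31 days (July has 31).
Aug 22, 2158 → Sep 22, 2158: 31 days (August has 31).
Sep 22, 2158 → Oct 22, 2158: 30 days (September has 30).
Oct 22, 2158 → Nov 22, 2158: 31 days (October has 31).
Nov 22, 2158 → Dec 22, 2158: 30 days (November has 30).
Dec 22, 2158 → Jan 22, 2159: 31 days (December has 31).
Jan 22, 2159 → Feb 22, 2159: 31 days (January has 31).
Feb 22, 2159 → Mar 5, 2159: 11 days.
Total: 4305 days.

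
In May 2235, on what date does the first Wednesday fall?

May 1, 2235 is a Friday.
The first Wednesday is therefore May 6 (5 days later).

May 6, 2235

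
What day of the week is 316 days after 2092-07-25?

Saturday

Jul 25, 2092 is a Friday.
316 mod 7 = 1, so 316 days after a Friday is Friday + 1 = Saturday.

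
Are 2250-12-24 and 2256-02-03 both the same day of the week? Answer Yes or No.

From Dec 24, 2250 to Feb 3, 2256 is 1867 days.
1867 mod 7 = 5, so they are different weekdays.
(Dec 24, 2250 is a Tuesday; Feb 3, 2256 is a Sunday.)

No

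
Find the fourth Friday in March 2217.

March 28, 2217

March 1, 2217 is a Saturday.
The first Friday is therefore March 7 (6 days later).
The fourth Friday is 7 + 3×7 = March 28.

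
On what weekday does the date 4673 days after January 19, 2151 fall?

Saturday

Jan 19, 2151 is a Tuesday.
4673 mod 7 = 4, so 4673 days after a Tuesday is Tuesday + 4 = Saturday.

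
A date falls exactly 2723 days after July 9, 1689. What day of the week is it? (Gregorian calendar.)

Saturday

Jul 9, 1689 is a Saturday.
2723 mod 7 = 0, so 2723 days after a Saturday is Saturday + 0 = Saturday.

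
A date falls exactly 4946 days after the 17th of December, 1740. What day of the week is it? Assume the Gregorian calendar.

Dec 17, 1740 is a Saturday.
4946 mod 7 = 4, so 4946 days after a Saturday is Saturday + 4 = Wednesday.

Wednesday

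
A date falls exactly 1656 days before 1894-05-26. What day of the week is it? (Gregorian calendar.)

First find the weekday of May 26, 1894. Doomsday rule: the anchor day for the 1800s is Friday. For year 94: 94÷12 = 7 r 10, and 10÷4 = 2, so 7+10+2 = 19.
Friday + 19 ≡ Wednesday — that's 1894's doomsday.
In May the doomsday date is May 9.
May 26 is 17 days after May 9; 17 mod 7 = 3, so Wednesday + 3 = Saturday.
1656 mod 7 = 4, so 1656 days before a Saturday is Saturday − 4 = Tuesday.

Tuesday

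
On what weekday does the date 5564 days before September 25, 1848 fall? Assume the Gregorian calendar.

First find the weekday of Sep 25, 1848. Doomsday rule: the anchor day for the 1800s is Friday. For year 48: 48÷12 = 4 r 0, and 0÷4 = 0, so 4+0+0 = 4.
Friday + 4 ≡ Tuesday — that's 1848's doomsday.
In September the doomsday date is Sep 5.
Sep 25 is 20 days after Sep 5; 20 mod 7 = 6, so Tuesday + 6 = Monday.
5564 mod 7 = 6, so 5564 days before a Monday is Monday − 6 = Tuesday.

Tuesday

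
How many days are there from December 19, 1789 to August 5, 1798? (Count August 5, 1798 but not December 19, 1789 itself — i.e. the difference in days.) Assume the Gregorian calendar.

3151

Dec 19, 1789 → Dec 19, 1790: 365 days.
Dec 19, 1790 → Dec 19, 1791: 365 days.
Dec 19, 1791 → Dec 19, 1792: 366 days (Feb 29, 1792 is in that span).
Dec 19, 1792 → Dec 19, 1793: 365 days.
Dec 19, 1793 → Dec 19, 1794: 365 days.
Dec 19, 1794 → Dec 19, 1795: 365 days.
Dec 19, 1795 → Dec 19, 1796: 366 days (Feb 29, 1796 is in that span).
Dec 19, 1796 → Dec 19, 1797: 365 days.
Dec 19, 1797 → Jan 19, 1798: 31 days (December has 31).
Jan 19, 1798 → Feb 19, 1798: 31 days (January has 31).
Feb 19, 1798 → Mar 19, 1798: 28 days (February has 28).
Mar 19, 1798 → Apr 19, 1798: 31 days (March has 31).
Apr 19, 1798 → May 19, 1798: 30 days (April has 30).
May 19, 1798 → Jun 19, 1798: 31 days (May has 31).
Jun 19, 1798 → Jul 19, 1798: 30 days (June has 30).
Jul 19, 1798 → Aug 5, 1798: 17 days.
Total: 3151 days.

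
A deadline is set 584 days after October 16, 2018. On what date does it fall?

May 22, 2020

+365 (one year) → Oct 16, 2019 (219 left).
Oct has 31 days: +16 → Nov 1, 2019 (203 left).
Nov has 30 days: +30 → Dec 1, 2019 (173 left).
Dec has 31 days: +31 → Jan 1, 2020 (142 left).
Jan has 31 days: +31 → Feb 1, 2020 (111 left).
Feb has 29 days: +29 → Mar 1, 2020 (82 left).
Mar has 31 days: +31 → Apr 1, 2020 (51 left).
Apr has 30 days: +30 → May 1, 2020 (21 left).
+21 → May 22, 2020.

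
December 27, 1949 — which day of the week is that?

Doomsday rule: the anchor day for the 1900s is Wednesday. For year 49: 49÷12 = 4 r 1, and 1÷4 = 0, so 4+1+0 = 5.
Wednesday + 5 ≡ Monday — that's 1949's doomsday.
In December the doomsday date is Dec 12.
Dec 27 is 15 days after Dec 12; 15 mod 7 = 1, so Monday + 1 = Tuesday.

Tuesday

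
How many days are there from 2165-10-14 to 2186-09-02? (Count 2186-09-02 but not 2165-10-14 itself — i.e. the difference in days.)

7628

Oct 14, 2165 → Oct 14, 2166: 365 days.
Oct 14, 2166 → Oct 14, 2167: 365 days.
Oct 14, 2167 → Oct 14, 2168: 366 days (Feb 29, 2168 is in that span).
Oct 14, 2168 → Oct 14, 2169: 365 days.
Oct 14, 2169 → Oct 14, 2170: 365 days.
Oct 14, 2170 → Oct 14, 2171: 365 days.
Oct 14, 2171 → Oct 14, 2172: 366 days (Feb 29, 2172 is in that span).
Oct 14, 2172 → Oct 14, 2173: 365 days.
Oct 14, 2173 → Oct 14, 2174: 365 days.
Oct 14, 2174 → Oct 14, 2175: 365 days.
Oct 14, 2175 → Oct 14, 2176: 366 days (Feb 29, 2176 is in that span).
Oct 14, 2176 → Oct 14, 2177: 365 days.
Oct 14, 2177 → Oct 14, 2178: 365 days.
Oct 14, 2178 → Oct 14, 2179: 365 days.
Oct 14, 2179 → Oct 14, 2180: 366 days (Feb 29, 2180 is in that span).
Oct 14, 2180 → Oct 14, 2181: 365 days.
Oct 14, 2181 → Oct 14, 2182: 365 days.
Oct 14, 2182 → Oct 14, 2183: 365 days.
Oct 14, 2183 → Oct 14, 2184: 366 days (Feb 29, 2184 is in that span).
Oct 14, 2184 → Oct 14, 2185: 365 days.
Oct 14, 2185 → Nov 14, 2185: 31 days (October has 31).
Nov 14, 2185 → Dec 14, 2185: 30 days (November has 30).
Dec 14, 2185 → Jan 14, 2186: 31 days (December has 31).
Jan 14, 2186 → Feb 14, 2186: 31 days (January has 31).
Feb 14, 2186 → Mar 14, 2186: 28 days (February has 28).
Mar 14, 2186 → Apr 14, 2186: 31 days (March has 31).
Apr 14, 2186 → May 14, 2186: 30 days (April has 30).
May 14, 2186 → Jun 14, 2186: 31 days (May has 31).
Jun 14, 2186 → Jul 14, 2186: 30 days (June has 30).
Jul 14, 2186 → Aug 14, 2186: 31 days (July has 31).
Aug 14, 2186 → Sep 2, 2186: 19 days.
Total: 7628 days.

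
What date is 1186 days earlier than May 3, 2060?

−366 (one year; includes Feb 29, 2060) → May 3, 2059 (820 left).
−365 (one year) → May 3, 2058 (455 left).
−365 (one year) → May 3, 2057 (90 left).
−3 → Apr 30, 2057 (end of Apr, 30 days; 87 left).
−30 → Mar 31, 2057 (end of Mar, 31 days; 57 left).
−31 → Feb 28, 2057 (end of Feb, 28 days; 26 left).
−26 → Feb 2, 2057.

February 2, 2057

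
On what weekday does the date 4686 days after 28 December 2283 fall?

Monday

First find the weekday of Dec 28, 2283. Doomsday rule: the anchor day for the 2200s is Friday. For year 83: 83÷12 = 6 r 11, and 11÷4 = 2, so 6+11+2 = 19.
Friday + 19 ≡ Wednesday — that's 2283's doomsday.
In December the doomsday date is Dec 12.
Dec 28 is 16 days after Dec 12; 16 mod 7 = 2, so Wednesday + 2 = Friday.
4686 mod 7 = 3, so 4686 days after a Friday is Friday + 3 = Monday.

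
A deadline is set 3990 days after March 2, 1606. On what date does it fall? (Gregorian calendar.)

+365 (one year) → Mar 2, 1607 (3625 left).
+366 (one year; includes Feb 29, 1608) → Mar 2, 1608 (3259 left).
+365 (one year) → Mar 2, 1609 (2894 left).
+365 (one year) → Mar 2, 1610 (2529 left).
+365 (one year) → Mar 2, 1611 (2164 left).
+366 (one year; includes Feb 29, 1612) → Mar 2, 1612 (1798 left).
+365 (one year) → Mar 2, 1613 (1433 left).
+365 (one year) → Mar 2, 1614 (1068 left).
+365 (one year) → Mar 2, 1615 (703 left).
+366 (one year; includes Feb 29, 1616) → Mar 2, 1616 (337 left).
Mar has 31 days: +30 → Apr 1, 1616 (307 left).
Apr has 30 days: +30 → May 1, 1616 (277 left).
May has 31 days: +31 → Jun 1, 1616 (246 left).
Jun has 30 days: +30 → Jul 1, 1616 (216 left).
Jul has 31 days: +31 → Aug 1, 1616 (185 left).
Aug has 31 days: +31 → Sep 1, 1616 (154 left).
Sep has 30 days: +30 → Oct 1, 1616 (124 left).
Oct has 31 days: +31 → Nov 1, 1616 (93 left).
Nov has 30 days: +30 → Dec 1, 1616 (63 left).
Dec has 31 days: +31 → Jan 1, 1617 (32 left).
Jan has 31 days: +31 → Feb 1, 1617 (1 left).
+1 → Feb 2, 1617.

February 2, 1617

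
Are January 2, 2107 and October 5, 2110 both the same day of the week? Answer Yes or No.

From Jan 2, 2107 to Oct 5, 2110 is 1372 days.
1372 mod 7 = 0, so they are the same weekday.
(Jan 2, 2107 is a Sunday; Oct 5, 2110 is a Sunday.)

Yes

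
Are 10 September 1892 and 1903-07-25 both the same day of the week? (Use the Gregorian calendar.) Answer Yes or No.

From Sep 10, 1892 to Jul 25, 1903 is 3969 days.
3969 mod 7 = 0, so they are the same weekday.
(Sep 10, 1892 is a Saturday; Jul 25, 1903 is a Saturday.)

Yes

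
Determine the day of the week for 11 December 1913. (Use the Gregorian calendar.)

Thursday

Doomsday rule: the anchor day for the 1900s is Wednesday. For year 13: 13÷12 = 1 r 1, and 1÷4 = 0, so 1+1+0 = 2.
Wednesday + 2 ≡ Friday — that's 1913's doomsday.
In December the doomsday date is Dec 12.
Dec 11 is 1 day before Dec 12; 1 mod 7 = 1, so Friday − 1 = Thursday.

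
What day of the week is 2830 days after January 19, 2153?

Sunday

Jan 19, 2153 is a Friday.
2830 mod 7 = 2, so 2830 days after a Friday is Friday + 2 = Sunday.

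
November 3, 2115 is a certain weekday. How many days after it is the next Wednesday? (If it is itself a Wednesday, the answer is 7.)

Nov 3, 2115 is a Sunday.
From Sunday to the next Wednesday is 3 days.

3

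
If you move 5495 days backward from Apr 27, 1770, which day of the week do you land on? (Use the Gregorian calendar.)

Apr 27, 1770 is a Friday.
5495 mod 7 = 0, so 5495 days before a Friday is Friday − 0 = Friday.

Friday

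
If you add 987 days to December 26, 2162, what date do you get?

September 8, 2165

+365 (one year) → Dec 26, 2163 (622 left).
+366 (one year; includes Feb 29, 2164) → Dec 26, 2164 (256 left).
Dec has 31 days: +6 → Jan 1, 2165 (250 left).
Jan has 31 days: +31 → Feb 1, 2165 (219 left).
Feb has 28 days: +28 → Mar 1, 2165 (191 left).
Mar has 31 days: +31 → Apr 1, 2165 (160 left).
Apr has 30 days: +30 → May 1, 2165 (130 left).
May has 31 days: +31 → Jun 1, 2165 (99 left).
Jun has 30 days: +30 → Jul 1, 2165 (69 left).
Jul has 31 days: +31 → Aug 1, 2165 (38 left).
Aug has 31 days: +31 → Sep 1, 2165 (7 left).
+7 → Sep 8, 2165.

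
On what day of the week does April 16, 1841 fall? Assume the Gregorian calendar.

Friday

Doomsday rule: the anchor day for the 1800s is Friday. For year 41: 41÷12 = 3 r 5, and 5÷4 = 1, so 3+5+1 = 9.
Friday + 9 ≡ Sunday — that's 1841's doomsday.
In April the doomsday date is Apr 4.
Apr 16 is 12 days after Apr 4; 12 mod 7 = 5, so Sunday + 5 = Friday.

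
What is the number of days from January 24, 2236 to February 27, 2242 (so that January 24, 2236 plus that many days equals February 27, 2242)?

2226

Jan 24, 2236 → Jan 24, 2237: 366 days (Feb 29, 2236 is in that span).
Jan 24, 2237 → Jan 24, 2238: 365 days.
Jan 24, 2238 → Jan 24, 2239: 365 days.
Jan 24, 2239 → Jan 24, 2240: 365 days.
Jan 24, 2240 → Jan 24, 2241: 366 days (Feb 29, 2240 is in that span).
Jan 24, 2241 → Feb 24, 2241: 31 days (January has 31).
Feb 24, 2241 → Mar 24, 2241: 28 days (February has 28).
Mar 24, 2241 → Apr 24, 2241: 31 days (March has 31).
Apr 24, 2241 → May 24, 2241: 30 days (April has 30).
May 24, 2241 → Jun 24, 2241: 31 days (May has 31).
Jun 24, 2241 → Jul 24, 2241: 30 days (June has 30).
Jul 24, 2241 → Aug 24, 2241: 31 days (July has 31).
Aug 24, 2241 → Sep 24, 2241: 31 days (August has 31).
Sep 24, 2241 → Oct 24, 2241: 30 days (September has 30).
Oct 24, 2241 → Nov 24, 2241: 31 days (October has 31).
Nov 24, 2241 → Dec 24, 2241: 30 days (November has 30).
Dec 24, 2241 → Jan 24, 2242: 31 days (December has 31).
Jan 24, 2242 → Feb 24, 2242: 31 days (January has 31).
Feb 24, 2242 → Feb 27, 2242: 3 days.
Total: 2226 days.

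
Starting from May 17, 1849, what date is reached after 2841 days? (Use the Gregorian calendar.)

February 25, 1857

+365 (one year) → May 17, 1850 (2476 left).
+365 (one year) → May 17, 1851 (2111 left).
+366 (one year; includes Feb 29, 1852) → May 17, 1852 (1745 left).
+365 (one year) → May 17, 1853 (1380 left).
+365 (one year) → May 17, 1854 (1015 left).
+365 (one year) → May 17, 1855 (650 left).
+366 (one year; includes Feb 29, 1856) → May 17, 1856 (284 left).
May has 31 days: +15 → Jun 1, 1856 (269 left).
Jun has 30 days: +30 → Jul 1, 1856 (239 left).
Jul has 31 days: +31 → Aug 1, 1856 (208 left).
Aug has 31 days: +31 → Sep 1, 1856 (177 left).
Sep has 30 days: +30 → Oct 1, 1856 (147 left).
Oct has 31 days: +31 → Nov 1, 1856 (116 left).
Nov has 30 days: +30 → Dec 1, 1856 (86 left).
Dec has 31 days: +31 → Jan 1, 1857 (55 left).
Jan has 31 days: +31 → Feb 1, 1857 (24 left).
+24 → Feb 25, 1857.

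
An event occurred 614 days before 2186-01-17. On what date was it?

−365 (one year) → Jan 17, 2185 (249 left).
−17 → Dec 31, 2184 (end of Dec, 31 days; 232 left).
−31 → Nov 30, 2184 (end of Nov, 30 days; 201 left).
−30 → Oct 31, 2184 (end of Oct, 31 days; 171 left).
−31 → Sep 30, 2184 (end of Sep, 30 days; 140 left).
−30 → Aug 31, 2184 (end of Aug, 31 days; 110 left).
−31 → Jul 31, 2184 (end of Jul, 31 days; 79 left).
−31 → Jun 30, 2184 (end of Jun, 30 days; 48 left).
−30 → May 31, 2184 (end of May, 31 days; 18 left).
−18 → May 13, 2184.

May 13, 2184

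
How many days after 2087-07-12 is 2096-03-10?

Jul 12, 2087 → Jul 12, 2088: 366 days (Feb 29, 2088 is in that span).
Jul 12, 2088 → Jul 12, 2089: 365 days.
Jul 12, 2089 → Jul 12, 2090: 365 days.
Jul 12, 2090 → Jul 12, 2091: 365 days.
Jul 12, 2091 → Jul 12, 2092: 366 days (Feb 29, 2092 is in that span).
Jul 12, 2092 → Jul 12, 2093: 365 days.
Jul 12, 2093 → Jul 12, 2094: 365 days.
Jul 12, 2094 → Jul 12, 2095: 365 days.
Jul 12, 2095 → Aug 12, 2095: 31 days (July has 31).
Aug 12, 2095 → Sep 12, 2095: 31 days (August has 31).
Sep 12, 2095 → Oct 12, 2095: 30 days (September has 30).
Oct 12, 2095 → Nov 12, 2095: 31 days (October has 31).
Nov 12, 2095 → Dec 12, 2095: 30 days (November has 30).
Dec 12, 2095 → Jan 12, 2096: 31 days (December has 31).
Jan 12, 2096 → Feb 12, 2096: 31 days (January has 31).
Feb 12, 2096 → Mar 10, 2096: 27 days.
Total: 3164 days.

3164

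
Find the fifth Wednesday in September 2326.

September 29, 2326

September 1, 2326 is a Wednesday.
The first Wednesday is therefore September 1 (same day).
The fifth Wednesday is 1 + 4×7 = September 29.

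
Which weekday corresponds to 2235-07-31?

Friday

Doomsday rule: the anchor day for the 2200s is Friday. For year 35: 35÷12 = 2 r 11, and 11÷4 = 2, so 2+11+2 = 15.
Friday + 15 ≡ Saturday — that's 2235's doomsday.
In July the doomsday date is Jul 11.
Jul 31 is 20 days after Jul 11; 20 mod 7 = 6, so Saturday + 6 = Friday.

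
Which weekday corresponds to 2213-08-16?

Doomsday rule: the anchor day for the 2200s is Friday. For year 13: 13÷12 = 1 r 1, and 1÷4 = 0, so 1+1+0 = 2.
Friday + 2 ≡ Sunday — that's 2213's doomsday.
In August the doomsday date is Aug 8.
Aug 16 is 8 days after Aug 8; 8 mod 7 = 1, so Sunday + 1 = Monday.

Monday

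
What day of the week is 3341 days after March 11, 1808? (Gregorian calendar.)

First find the weekday of Mar 11, 1808. Doomsday rule: the anchor day for the 1800s is Friday. For year 08: 8÷12 = 0 r 8, and 8÷4 = 2, so 0+8+2 = 10.
Friday + 10 ≡ Monday — that's 1808's doomsday.
In March the doomsday date is Mar 14.
Mar 11 is 3 days before Mar 14; 3 mod 7 = 3, so Monday − 3 = Friday.
3341 mod 7 = 2, so 3341 days after a Friday is Friday + 2 = Sunday.

Sunday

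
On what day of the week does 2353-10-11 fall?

Sunday

Doomsday rule: the anchor day for the 2300s is Wednesday. For year 53: 53÷12 = 4 r 5, and 5÷4 = 1, so 4+5+1 = 10.
Wednesday + 10 ≡ Saturday — that's 2353's doomsday.
In October the doomsday date is Oct 10.
Oct 11 is 1 day after Oct 10; 1 mod 7 = 1, so Saturday + 1 = Sunday.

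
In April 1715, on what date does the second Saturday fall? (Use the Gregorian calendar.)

April 1, 1715 is a Monday.
The first Saturday is therefore April 6 (5 days later).
The second Saturday is 6 + 1×7 = April 13.

April 13, 1715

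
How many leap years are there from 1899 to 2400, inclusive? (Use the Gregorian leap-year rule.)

122

Multiples of 4 in [1899,2400]: 126.
Of those, multiples of 100: 6 (not leap unless ÷400).
Multiples of 400: 2.
Leap years = 126 − 6 + 2 = 122.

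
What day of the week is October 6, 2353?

Doomsday rule: the anchor day for the 2300s is Wednesday. For year 53: 53÷12 = 4 r 5, and 5÷4 = 1, so 4+5+1 = 10.
Wednesday + 10 ≡ Saturday — that's 2353's doomsday.
In October the doomsday date is Oct 10.
Oct 6 is 4 days before Oct 10; 4 mod 7 = 4, so Saturday − 4 = Tuesday.

Tuesday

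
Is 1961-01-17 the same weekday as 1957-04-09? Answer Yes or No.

From Apr 9, 1957 to Jan 17, 1961 is 1379 days.
1379 mod 7 = 0, so they are the same weekday.
(Apr 9, 1957 is a Tuesday; Jan 17, 1961 is a Tuesday.)

Yes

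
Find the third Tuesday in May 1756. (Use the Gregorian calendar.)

May 1, 1756 is a Saturday.
The first Tuesday is therefore May 4 (3 days later).
The third Tuesday is 4 + 2×7 = May 18.

May 18, 1756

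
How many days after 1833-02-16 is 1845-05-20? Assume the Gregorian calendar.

4476

Feb 16, 1833 → Feb 16, 1834: 365 days.
Feb 16, 1834 → Feb 16, 1835: 365 days.
Feb 16, 1835 → Feb 16, 1836: 365 days.
Feb 16, 1836 → Feb 16, 1837: 366 days (Feb 29, 1836 is in that span).
Feb 16, 1837 → Feb 16, 1838: 365 days.
Feb 16, 1838 → Feb 16, 1839: 365 days.
Feb 16, 1839 → Feb 16, 1840: 365 days.
Feb 16, 1840 → Feb 16, 1841: 366 days (Feb 29, 1840 is in that span).
Feb 16, 1841 → Feb 16, 1842: 365 days.
Feb 16, 1842 → Feb 16, 1843: 365 days.
Feb 16, 1843 → Feb 16, 1844: 365 days.
Feb 16, 1844 → Feb 16, 1845: 366 days (Feb 29, 1844 is in that span).
Feb 16, 1845 → Mar 16, 1845: 28 days (February has 28).
Mar 16, 1845 → Apr 16, 1845: 31 days (March has 31).
Apr 16, 1845 → May 16, 1845: 30 days (April has 30).
May 16, 1845 → May 20, 1845: 4 days.
Total: 4476 days.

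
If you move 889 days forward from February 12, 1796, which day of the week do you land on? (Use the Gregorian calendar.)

Friday

First find the weekday of Feb 12, 1796. Doomsday rule: the anchor day for the 1700s is Sunday. For year 96: 96÷12 = 8 r 0, and 0÷4 = 0, so 8+0+0 = 8.
Sunday + 8 ≡ Monday — that's 1796's doomsday.
In February the doomsday date is Feb 29 (1796 is a leap year (divisible by 4)).
Feb 12 is 17 days before Feb 29; 17 mod 7 = 3, so Monday − 3 = Friday.
889 mod 7 = 0, so 889 days after a Friday is Friday + 0 = Friday.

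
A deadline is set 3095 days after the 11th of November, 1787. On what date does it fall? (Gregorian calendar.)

May 2, 1796

+366 (one year; includes Feb 29, 1788) → Nov 11, 1788 (2729 left).
+365 (one year) → Nov 11, 1789 (2364 left).
+365 (one year) → Nov 11, 1790 (1999 left).
+365 (one year) → Nov 11, 1791 (1634 left).
+366 (one year; includes Feb 29, 1792) → Nov 11, 1792 (1268 left).
+365 (one year) → Nov 11, 1793 (903 left).
+365 (one year) → Nov 11, 1794 (538 left).
+365 (one year) → Nov 11, 1795 (173 left).
Nov has 30 days: +20 → Dec 1, 1795 (153 left).
Dec has 31 days: +31 → Jan 1, 1796 (122 left).
Jan has 31 days: +31 → Feb 1, 1796 (91 left).
Feb has 29 days: +29 → Mar 1, 1796 (62 left).
Mar has 31 days: +31 → Apr 1, 1796 (31 left).
Apr has 30 days: +30 → May 1, 1796 (1 left).
+1 → May 2, 1796.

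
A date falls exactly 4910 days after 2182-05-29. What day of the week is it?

Saturday

May 29, 2182 is a Wednesday.
4910 mod 7 = 3, so 4910 days after a Wednesday is Wednesday + 3 = Saturday.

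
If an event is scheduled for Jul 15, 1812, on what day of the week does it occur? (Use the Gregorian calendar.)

Doomsday rule: the anchor day for the 1800s is Friday. For year 12: 12÷12 = 1 r 0, and 0÷4 = 0, so 1+0+0 = 1.
Friday + 1 ≡ Saturday — that's 1812's doomsday.
In July the doomsday date is Jul 11.
Jul 15 is 4 days after Jul 11; 4 mod 7 = 4, so Saturday + 4 = Wednesday.

Wednesday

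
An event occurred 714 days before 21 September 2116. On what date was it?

−366 (one year; includes Feb 29, 2116) → Sep 21, 2115 (348 left).
−21 → Aug 31, 2115 (end of Aug, 31 days; 327 left).
−31 → Jul 31, 2115 (end of Jul, 31 days; 296 left).
−31 → Jun 30, 2115 (end of Jun, 30 days; 265 left).
−30 → May 31, 2115 (end of May, 31 days; 235 left).
−31 → Apr 30, 2115 (end of Apr, 30 days; 204 left).
−30 → Mar 31, 2115 (end of Mar, 31 days; 174 left).
−31 → Feb 28, 2115 (end of Feb, 28 days; 143 left).
−28 → Jan 31, 2115 (end of Jan, 31 days; 115 left).
−31 → Dec 31, 2114 (end of Dec, 31 days; 84 left).
−31 → Nov 30, 2114 (end of Nov, 30 days; 53 left).
−30 → Oct 31, 2114 (end of Oct, 31 days; 23 left).
−23 → Oct 8, 2114.

October 8, 2114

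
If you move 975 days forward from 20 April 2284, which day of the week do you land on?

Tuesday

First find the weekday of Apr 20, 2284. Doomsday rule: the anchor day for the 2200s is Friday. For year 84: 84÷12 = 7 r 0, and 0÷4 = 0, so 7+0+0 = 7.
Friday + 7 ≡ Friday — that's 2284's doomsday.
In April the doomsday date is Apr 4.
Apr 20 is 16 days after Apr 4; 16 mod 7 = 2, so Friday + 2 = Sunday.
975 mod 7 = 2, so 975 days after a Sunday is Sunday + 2 = Tuesday.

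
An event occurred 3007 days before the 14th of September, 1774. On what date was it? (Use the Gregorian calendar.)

−365 (one year) → Sep 14, 1773 (2642 left).
−365 (one year) → Sep 14, 1772 (2277 left).
−366 (one year; includes Feb 29, 1772) → Sep 14, 1771 (1911 left).
−365 (one year) → Sep 14, 1770 (1546 left).
−365 (one year) → Sep 14, 1769 (1181 left).
−365 (one year) → Sep 14, 1768 (816 left).
−366 (one year; includes Feb 29, 1768) → Sep 14, 1767 (450 left).
−365 (one year) → Sep 14, 1766 (85 left).
−14 → Aug 31, 1766 (end of Aug, 31 days; 71 left).
−31 → Jul 31, 1766 (end of Jul, 31 days; 40 left).
−31 → Jun 30, 1766 (end of Jun, 30 days; 9 left).
−9 → Jun 21, 1766.

June 21, 1766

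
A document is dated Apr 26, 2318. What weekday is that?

Friday

Doomsday rule: the anchor day for the 2300s is Wednesday. For year 18: 18÷12 = 1 r 6, and 6÷4 = 1, so 1+6+1 = 8.
Wednesday + 8 ≡ Thursday — that's 2318's doomsday.
In April the doomsday date is Apr 4.
Apr 26 is 22 days after Apr 4; 22 mod 7 = 1, so Thursday + 1 = Friday.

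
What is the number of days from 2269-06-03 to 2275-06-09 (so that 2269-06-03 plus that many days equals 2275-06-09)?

2197

Jun 3, 2269 → Jun 3, 2270: 365 days.
Jun 3, 2270 → Jun 3, 2271: 365 days.
Jun 3, 2271 → Jun 3, 2272: 366 days (Feb 29, 2272 is in that span).
Jun 3, 2272 → Jun 3, 2273: 365 days.
Jun 3, 2273 → Jun 3, 2274: 365 days.
Jun 3, 2274 → Jul 3, 2274: 30 days (June has 30).
Jul 3, 2274 → Aug 3, 2274: 31 days (July has 31).
Aug 3, 2274 → Sep 3, 2274: 31 days (August has 31).
Sep 3, 2274 → Oct 3, 2274: 30 days (September has 30).
Oct 3, 2274 → Nov 3, 2274: 31 days (October has 31).
Nov 3, 2274 → Dec 3, 2274: 30 days (November has 30).
Dec 3, 2274 → Jan 3, 2275: 31 days (December has 31).
Jan 3, 2275 → Feb 3, 2275: 31 days (January has 31).
Feb 3, 2275 → Mar 3, 2275: 28 days (February has 28).
Mar 3, 2275 → Apr 3, 2275: 31 days (March has 31).
Apr 3, 2275 → May 3, 2275: 30 days (April has 30).
May 3, 2275 → Jun 3, 2275: 31 days (May has 31).
Jun 3, 2275 → Jun 9, 2275: 6 days.
Total: 2197 days.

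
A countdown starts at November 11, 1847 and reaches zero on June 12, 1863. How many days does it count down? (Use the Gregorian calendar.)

Nov 11, 1847 → Nov 11, 1848: 366 days (Feb 29, 1848 is in that span).
Nov 11, 1848 → Nov 11, 1849: 365 days.
Nov 11, 1849 → Nov 11, 1850: 365 days.
Nov 11, 1850 → Nov 11, 1851: 365 days.
Nov 11, 1851 → Nov 11, 1852: 366 days (Feb 29, 1852 is in that span).
Nov 11, 1852 → Nov 11, 1853: 365 days.
Nov 11, 1853 → Nov 11, 1854: 365 days.
Nov 11, 1854 → Nov 11, 1855: 365 days.
Nov 11, 1855 → Nov 11, 1856: 366 days (Feb 29, 1856 is in that span).
Nov 11, 1856 → Nov 11, 1857: 365 days.
Nov 11, 1857 → Nov 11, 1858: 365 days.
Nov 11, 1858 → Nov 11, 1859: 365 days.
Nov 11, 1859 → Nov 11, 1860: 366 days (Feb 29, 1860 is in that span).
Nov 11, 1860 → Nov 11, 1861: 365 days.
Nov 11, 1861 → Nov 11, 1862: 365 days.
Nov 11, 1862 → Dec 11, 1862: 30 days (November has 30).
Dec 11, 1862 → Jan 11, 1863: 31 days (December has 31).
Jan 11, 1863 → Feb 11, 1863: 31 days (January has 31).
Feb 11, 1863 → Mar 11, 1863: 28 days (February has 28).
Mar 11, 1863 → Apr 11, 1863: 31 days (March has 31).
Apr 11, 1863 → May 11, 1863: 30 days (April has 30).
May 11, 1863 → Jun 11, 1863: 31 days (May has 31).
Jun 11, 1863 → Jun 12, 1863: 1 days.
Total: 5692 days.

5692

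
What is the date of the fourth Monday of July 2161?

July 1, 2161 is a Wednesday.
The first Monday is therefore July 6 (5 days later).
The fourth Monday is 6 + 3×7 = July 27.

July 27, 2161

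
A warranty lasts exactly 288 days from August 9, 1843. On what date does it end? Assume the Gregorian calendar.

May 23, 1844

Aug has 31 days: +23 → Sep 1, 1843 (265 left).
Sep has 30 days: +30 → Oct 1, 1843 (235 left).
Oct has 31 days: +31 → Nov 1, 1843 (204 left).
Nov has 30 days: +30 → Dec 1, 1843 (174 left).
Dec has 31 days: +31 → Jan 1, 1844 (143 left).
Jan has 31 days: +31 → Feb 1, 1844 (112 left).
Feb has 29 days: +29 → Mar 1, 1844 (83 left).
Mar has 31 days: +31 → Apr 1, 1844 (52 left).
Apr has 30 days: +30 → May 1, 1844 (22 left).
+22 → May 23, 1844.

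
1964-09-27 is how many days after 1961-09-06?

1117

Sep 6, 1961 → Sep 6, 1962: 365 days.
Sep 6, 1962 → Sep 6, 1963: 365 days.
Sep 6, 1963 → Oct 6, 1963: 30 days (September has 30).
Oct 6, 1963 → Nov 6, 1963: 31 days (October has 31).
Nov 6, 1963 → Dec 6, 1963: 30 days (November has 30).
Dec 6, 1963 → Jan 6, 1964: 31 days (December has 31).
Jan 6, 1964 → Feb 6, 1964: 31 days (January has 31).
Feb 6, 1964 → Mar 6, 1964: 29 days (February has 29).
Mar 6, 1964 → Apr 6, 1964: 31 days (March has 31).
Apr 6, 1964 → May 6, 1964: 30 days (April has 30).
May 6, 1964 → Jun 6, 1964: 31 days (May has 31).
Jun 6, 1964 → Jul 6, 1964: 30 days (June has 30).
Jul 6, 1964 → Aug 6, 1964: 31 days (July has 31).
Aug 6, 1964 → Sep 6, 1964: 31 days (August has 31).
Sep 6, 1964 → Sep 27, 1964: 21 days.
Total: 1117 days.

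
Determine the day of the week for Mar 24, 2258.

Wednesday

Doomsday rule: the anchor day for the 2200s is Friday. For year 58: 58÷12 = 4 r 10, and 10÷4 = 2, so 4+10+2 = 16.
Friday + 16 ≡ Sunday — that's 2258's doomsday.
In March the doomsday date is Mar 14.
Mar 24 is 10 days after Mar 14; 10 mod 7 = 3, so Sunday + 3 = Wednesday.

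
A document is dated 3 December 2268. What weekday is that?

Doomsday rule: the anchor day for the 2200s is Friday. For year 68: 68÷12 = 5 r 8, and 8÷4 = 2, so 5+8+2 = 15.
Friday + 15 ≡ Saturday — that's 2268's doomsday.
In December the doomsday date is Dec 12.
Dec 3 is 9 days before Dec 12; 9 mod 7 = 2, so Saturday − 2 = Thursday.

Thursday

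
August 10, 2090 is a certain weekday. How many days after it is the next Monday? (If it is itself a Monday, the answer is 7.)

Aug 10, 2090 is a Thursday.
From Thursday to the next Monday is 4 days.

4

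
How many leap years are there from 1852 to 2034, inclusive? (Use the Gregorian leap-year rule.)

Multiples of 4 in [1852,2034]: 46.
Of those, multiples of 100: 2 (not leap unless ÷400).
Multiples of 400: 1.
Leap years = 46 − 2 + 1 = 45.

45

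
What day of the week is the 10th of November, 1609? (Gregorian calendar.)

Tuesday

Doomsday rule: the anchor day for the 1600s is Tuesday. For year 09: 9÷12 = 0 r 9, and 9÷4 = 2, so 0+9+2 = 11.
Tuesday + 11 ≡ Saturday — that's 1609's doomsday.
In November the doomsday date is Nov 7.
Nov 10 is 3 days after Nov 7; 3 mod 7 = 3, so Saturday + 3 = Tuesday.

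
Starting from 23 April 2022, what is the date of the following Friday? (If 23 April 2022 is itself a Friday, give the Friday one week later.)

Apr 23, 2022 is a Saturday.
From Saturday to the next Friday is 6 days.
Apr 23, 2022 + 6 = Apr 29, 2022.

April 29, 2022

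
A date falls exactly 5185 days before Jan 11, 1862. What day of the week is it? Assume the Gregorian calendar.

Monday

Jan 11, 1862 is a Saturday.
5185 mod 7 = 5, so 5185 days before a Saturday is Saturday − 5 = Monday.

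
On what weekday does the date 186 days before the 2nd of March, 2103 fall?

Monday

First find the weekday of Mar 2, 2103. Doomsday rule: the anchor day for the 2100s is Sunday. For year 03: 3÷12 = 0 r 3, and 3÷4 = 0, so 0+3+0 = 3.
Sunday + 3 ≡ Wednesday — that's 2103's doomsday.
In March the doomsday date is Mar 14.
Mar 2 is 12 days before Mar 14; 12 mod 7 = 5, so Wednesday − 5 = Friday.
186 mod 7 = 4, so 186 days before a Friday is Friday − 4 = Monday.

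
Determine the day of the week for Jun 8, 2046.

January 1, 2046 is a Monday.
Jan 1, 2046 → Feb 1, 2046: 31 days (January has 31).
Feb 1, 2046 → Mar 1, 2046: 28 days (February has 28).
Mar 1, 2046 → Apr 1, 2046: 31 days (March has 31).
Apr 1, 2046 → May 1, 2046: 30 days (April has 30).
May 1, 2046 → Jun 1, 2046: 31 days (May has 31).
Jun 1, 2046 → Jun 8, 2046: 7 days.
Total: 158 days.
158 mod 7 = 4, so Monday + 4 = Friday.

Friday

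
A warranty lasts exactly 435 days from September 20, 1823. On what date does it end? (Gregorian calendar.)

November 28, 1824

+366 (one year; includes Feb 29, 1824) → Sep 20, 1824 (69 left).
Sep has 30 days: +11 → Oct 1, 1824 (58 left).
Oct has 31 days: +31 → Nov 1, 1824 (27 left).
+27 → Nov 28, 1824.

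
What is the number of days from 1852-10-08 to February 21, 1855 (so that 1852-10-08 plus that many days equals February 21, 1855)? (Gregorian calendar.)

Oct 8, 1852 → Oct 8, 1853: 365 days.
Oct 8, 1853 → Oct 8, 1854: 365 days.
Oct 8, 1854 → Nov 8, 1854: 31 days (October has 31).
Nov 8, 1854 → Dec 8, 1854: 30 days (November has 30).
Dec 8, 1854 → Jan 8, 1855: 31 days (December has 31).
Jan 8, 1855 → Feb 8, 1855: 31 days (January has 31).
Feb 8, 1855 → Feb 21, 1855: 13 days.
Total: 866 days.

866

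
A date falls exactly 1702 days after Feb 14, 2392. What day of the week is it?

Saturday

Feb 14, 2392 is a Friday.
1702 mod 7 = 1, so 1702 days after a Friday is Friday + 1 = Saturday.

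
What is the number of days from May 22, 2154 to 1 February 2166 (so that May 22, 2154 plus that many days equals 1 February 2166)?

4273

May 22, 2154 → May 22, 2155: 365 days.
May 22, 2155 → May 22, 2156: 366 days (Feb 29, 2156 is in that span).
May 22, 2156 → May 22, 2157: 365 days.
May 22, 2157 → May 22, 2158: 365 days.
May 22, 2158 → May 22, 2159: 365 days.
May 22, 2159 → May 22, 2160: 366 days (Feb 29, 2160 is in that span).
May 22, 2160 → May 22, 2161: 365 days.
May 22, 2161 → May 22, 2162: 365 days.
May 22, 2162 → May 22, 2163: 365 days.
May 22, 2163 → May 22, 2164: 366 days (Feb 29, 2164 is in that span).
May 22, 2164 → May 22, 2165: 365 days.
May 22, 2165 → Jun 22, 2165: 31 days (May has 31).
Jun 22, 2165 → Jul 22, 2165: 30 days (June has 30).
Jul 22, 2165 → Aug 22, 2165: 31 days (July has 31).
Aug 22, 2165 → Sep 22, 2165: 31 days (August has 31).
Sep 22, 2165 → Oct 22, 2165: 30 days (September has 30).
Oct 22, 2165 → Nov 22, 2165: 31 days (October has 31).
Nov 22, 2165 → Dec 22, 2165: 30 days (November has 30).
Dec 22, 2165 → Jan 22, 2166: 31 days (December has 31).
Jan 22, 2166 → Feb 1, 2166: 10 days.
Total: 4273 days.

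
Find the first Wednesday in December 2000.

December 6, 2000

December 1, 2000 is a Friday.
The first Wednesday is therefore December 6 (5 days later).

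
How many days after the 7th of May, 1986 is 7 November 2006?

7489

May 7, 1986 → May 7, 1987: 365 days.
May 7, 1987 → May 7, 1988: 366 days (Feb 29, 1988 is in that span).
May 7, 1988 → May 7, 1989: 365 days.
May 7, 1989 → May 7, 1990: 365 days.
May 7, 1990 → May 7, 1991: 365 days.
May 7, 1991 → May 7, 1992: 366 days (Feb 29, 1992 is in that span).
May 7, 1992 → May 7, 1993: 365 days.
May 7, 1993 → May 7, 1994: 365 days.
May 7, 1994 → May 7, 1995: 365 days.
May 7, 1995 → May 7, 1996: 366 days (Feb 29, 1996 is in that span).
May 7, 1996 → May 7, 1997: 365 days.
May 7, 1997 → May 7, 1998: 365 days.
May 7, 1998 → May 7, 1999: 365 days.
May 7, 1999 → May 7, 2000: 366 days (Feb 29, 2000 is in that span).
May 7, 2000 → May 7, 2001: 365 days.
May 7, 2001 → May 7, 2002: 365 days.
May 7, 2002 → May 7, 2003: 365 days.
May 7, 2003 → May 7, 2004: 366 days (Feb 29, 2004 is in that span).
May 7, 2004 → May 7, 2005: 365 days.
May 7, 2005 → May 7, 2006: 365 days.
May 7, 2006 → Jun 7, 2006: 31 days (May has 31).
Jun 7, 2006 → Jul 7, 2006: 30 days (June has 30).
Jul 7, 2006 → Aug 7, 2006: 31 days (July has 31).
Aug 7, 2006 → Sep 7, 2006: 31 days (August has 31).
Sep 7, 2006 → Oct 7, 2006: 30 days (September has 30).
Oct 7, 2006 → Nov 7, 2006: 31 days.
Total: 7489 days.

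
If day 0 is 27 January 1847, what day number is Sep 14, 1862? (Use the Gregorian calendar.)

Jan 27, 1847 → Jan 27, 1848: 365 days.
Jan 27, 1848 → Jan 27, 1849: 366 days (Feb 29, 1848 is in that span).
Jan 27, 1849 → Jan 27, 1850: 365 days.
Jan 27, 1850 → Jan 27, 1851: 365 days.
Jan 27, 1851 → Jan 27, 1852: 365 days.
Jan 27, 1852 → Jan 27, 1853: 366 days (Feb 29, 1852 is in that span).
Jan 27, 1853 → Jan 27, 1854: 365 days.
Jan 27, 1854 → Jan 27, 1855: 365 days.
Jan 27, 1855 → Jan 27, 1856: 365 days.
Jan 27, 1856 → Jan 27, 1857: 366 days (Feb 29, 1856 is in that span).
Jan 27, 1857 → Jan 27, 1858: 365 days.
Jan 27, 1858 → Jan 27, 1859: 365 days.
Jan 27, 1859 → Jan 27, 1860: 365 days.
Jan 27, 1860 → Jan 27, 1861: 366 days (Feb 29, 1860 is in that span).
Jan 27, 1861 → Jan 27, 1862: 365 days.
Jan 27, 1862 → Feb 27, 1862: 31 days (January has 31).
Feb 27, 1862 → Mar 27, 1862: 28 days (February has 28).
Mar 27, 1862 → Apr 27, 1862: 31 days (March has 31).
Apr 27, 1862 → May 27, 1862: 30 days (April has 30).
May 27, 1862 → Jun 27, 1862: 31 days (May has 31).
Jun 27, 1862 → Jul 27, 1862: 30 days (June has 30).
Jul 27, 1862 → Aug 27, 1862: 31 days (July has 31).
Aug 27, 1862 → Sep 14, 1862: 18 days.
Total: 5709 days.

5709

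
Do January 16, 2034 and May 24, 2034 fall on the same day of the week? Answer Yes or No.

From Jan 16, 2034 to May 24, 2034 is 128 days.
128 mod 7 = 2, so they are different weekdays.
(Jan 16, 2034 is a Monday; May 24, 2034 is a Wednesday.)

No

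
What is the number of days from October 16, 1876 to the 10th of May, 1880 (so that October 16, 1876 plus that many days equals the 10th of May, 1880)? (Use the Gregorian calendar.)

1302

Oct 16, 1876 → Oct 16, 1877: 365 days.
Oct 16, 1877 → Oct 16, 1878: 365 days.
Oct 16, 1878 → Oct 16, 1879: 365 days.
Oct 16, 1879 → Nov 16, 1879: 31 days (October has 31).
Nov 16, 1879 → Dec 16, 1879: 30 days (November has 30).
Dec 16, 1879 → Jan 16, 1880: 31 days (December has 31).
Jan 16, 1880 → Feb 16, 1880: 31 days (January has 31).
Feb 16, 1880 → Mar 16, 1880: 29 days (February has 29).
Mar 16, 1880 → Apr 16, 1880: 31 days (March has 31).
Apr 16, 1880 → May 10, 1880: 24 days.
Total: 1302 days.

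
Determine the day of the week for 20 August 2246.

Doomsday rule: the anchor day for the 2200s is Friday. For year 46: 46÷12 = 3 r 10, and 10÷4 = 2, so 3+10+2 = 15.
Friday + 15 ≡ Saturday — that's 2246's doomsday.
In August the doomsday date is Aug 8.
Aug 20 is 12 days after Aug 8; 12 mod 7 = 5, so Saturday + 5 = Thursday.

Thursday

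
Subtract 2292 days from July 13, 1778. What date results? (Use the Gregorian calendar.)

−365 (one year) → Jul 13, 1777 (1927 left).
−365 (one year) → Jul 13, 1776 (1562 left).
−366 (one year; includes Feb 29, 1776) → Jul 13, 1775 (1196 left).
−365 (one year) → Jul 13, 1774 (831 left).
−365 (one year) → Jul 13, 1773 (466 left).
−365 (one year) → Jul 13, 1772 (101 left).
−13 → Jun 30, 1772 (end of Jun, 30 days; 88 left).
−30 → May 31, 1772 (end of May, 31 days; 58 left).
−31 → Apr 30, 1772 (end of Apr, 30 days; 27 left).
−27 → Apr 3, 1772.

April 3, 1772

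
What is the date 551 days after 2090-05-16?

+365 (one year) → May 16, 2091 (186 left).
May has 31 days: +16 → Jun 1, 2091 (170 left).
Jun has 30 days: +30 → Jul 1, 2091 (140 left).
Jul has 31 days: +31 → Aug 1, 2091 (109 left).
Aug has 31 days: +31 → Sep 1, 2091 (78 left).
Sep has 30 days: +30 → Oct 1, 2091 (48 left).
Oct has 31 days: +31 → Nov 1, 2091 (17 left).
+17 → Nov 18, 2091.

November 18, 2091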